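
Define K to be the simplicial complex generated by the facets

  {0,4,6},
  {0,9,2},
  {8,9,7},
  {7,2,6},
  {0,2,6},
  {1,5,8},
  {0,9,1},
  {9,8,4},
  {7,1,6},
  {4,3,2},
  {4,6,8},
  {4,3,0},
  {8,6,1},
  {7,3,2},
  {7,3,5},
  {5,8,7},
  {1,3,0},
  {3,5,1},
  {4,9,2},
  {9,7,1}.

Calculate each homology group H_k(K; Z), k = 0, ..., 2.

Take the total order 0 < 1 < 2 < 3 < 4 < 5 < 6 < 7 < 8 < 9 on the vertex set. Then K (dimension 2) consists of the simplices:

  0-simplices (10): [0], [1], [2], [3], [4], [5], [6], [7], [8], [9]
  1-simplices (30): (30 of them)
  2-simplices (20): (20 of them)

so the chain groups are C_0 ≅ Z^10, C_1 ≅ Z^30, C_2 ≅ Z^20.

∂_1: C_1 → C_0 is given by ∂[p,q] = [q] − [p]. For instance
  ∂[5,7] = [7] − [5].
The 10×30 boundary matrix has rank 9 and Smith normal form diag(1,1,1,1,1,1,1,1,1).

Boundary ∂_2: C_2 → C_1 maps a triangle to the signed sum of its edges. For instance
  ∂[0,2,9] = [2,9] − [0,9] + [0,2],
  ∂[1,5,8] = [5,8] − [1,8] + [1,5].
This gives a 30×20 integer matrix of rank 20; reducing to Smith normal form yields diagonal entries (1,1,1,1,1,1,1,1,1,1,1,1,1,1,1,1,1,1,1,2).

Reading off H_k = ker ∂_k / im ∂_{k+1}:

  H_0: rank C_0 − rank ∂_1 = 10 − 9 = 1, and the invariant factors of ∂_1 are all 1, so H_0 ≅ Z.
  H_1: rank ker ∂_1 − rank ∂_2 = (30 − 9) − 20 = 1, and ∂_2 has invariant factor 2 > 1, so H_1 ≅ Z ⊕ Z/2.
  H_2: rank ker ∂_2 − rank ∂_3 = (20 − 20) − 0 = 0, and there is no ∂_3, so H_2 ≅ 0.

As a check, the Euler characteristic is 10 − 30 + 20 = 0, which agrees with 1 − 1 + 0 = 0.

H_0 ≅ Z,  H_1 ≅ Z ⊕ Z/2,  H_2 = 0.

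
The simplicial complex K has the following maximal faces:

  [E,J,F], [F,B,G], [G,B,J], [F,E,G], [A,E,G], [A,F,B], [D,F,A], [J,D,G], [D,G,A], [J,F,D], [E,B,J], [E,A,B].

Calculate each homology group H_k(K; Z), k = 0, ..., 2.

We work with the vertex ordering A < B < D < E < F < G < J. The simplices of K, each written with vertices in increasing order, are:

  0-simplices (7): A, B, D, E, F, G, J
  1-simplices (18): AB, AD, AE, AF, AG, BE, BF, BG, BJ, DF, DG, DJ, EF, EG, EJ, FG, FJ, GJ
  2-simplices (12): ABE, ABF, ADF, ADG, AEG, BEJ, BFG, BGJ, DFJ, DGJ, EFG, EFJ

giving chain groups C_0 ≅ Z^7, C_1 ≅ Z^18, C_2 ≅ Z^12.

The boundary map ∂_1: C_1 → C_0 is given by ∂[p,q] = [q] − [p].
The resulting 7×18 matrix has rank 6, and its Smith normal form has invariant factors (1,1,1,1,1,1).

Boundary ∂_2: C_2 → C_1 acts by ∂[p,q,r] = [q,r] − [p,r] + [p,q]. For instance
  ∂ABF = BF − AF + AB,
  ∂BFG = FG − BG + BF.
The resulting 18×12 matrix has rank 12, and its Smith normal form has invariant factors (1,1,1,1,1,1,1,1,1,1,1,2).

Reading off H_k = ker ∂_k / im ∂_{k+1}:

  H_0: rank C_0 − rank ∂_1 = 7 − 6 = 1, and the invariant factors of ∂_1 are all 1, so H_0 ≅ Z.
  H_1: rank ker ∂_1 − rank ∂_2 = (18 − 6) − 12 = 0, and ∂_2 has invariant factor 2 > 1, so H_1 ≅ Z_2.
  H_2: rank ker ∂_2 − rank ∂_3 = (12 − 12) − 0 = 0, and there is no ∂_3, so H_2 ≅ 0.

H_0 ≅ Z,  H_1 ≅ Z_2,  H_2 = 0.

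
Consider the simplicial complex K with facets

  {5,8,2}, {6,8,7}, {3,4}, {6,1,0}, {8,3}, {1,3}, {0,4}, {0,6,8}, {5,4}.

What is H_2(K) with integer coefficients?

H_2 = 0.

Order the vertices as 0 < 1 < 2 < 3 < 4 < 5 < 6 < 7 < 8. Listing each simplex with vertices in this order, K has dimension 2 with simplices:

  0-simplices (9): [0], [1], [2], [3], [4], [5], [6], [7], [8]
  1-simplices (15): [0,1], [0,4], [0,6], [0,8], [1,3], [1,6], [2,5], [2,8], [3,4], [3,8], [4,5], [5,8], [6,7], [6,8], [7,8]
  2-simplices (4): [0,1,6], [0,6,8], [2,5,8], [6,7,8]

giving chain groups C_0 ≅ Z^9, C_1 ≅ Z^15, C_2 ≅ Z^4.

∂_1: C_1 → C_0 sends each edge [p,q] (with p < q) to q − p. For instance
  ∂[2,5] = [5] − [2].
The 9×15 boundary matrix has rank 8 and Smith normal form diag(1,1,1,1,1,1,1,1).

Boundary ∂_2: C_2 → C_1 acts by ∂[p,q,r] = [q,r] − [p,r] + [p,q]. For instance
  ∂[2,5,8] = [5,8] − [2,8] + [2,5],
  ∂[6,7,8] = [7,8] − [6,8] + [6,7].
This gives a 15×4 integer matrix of rank 4; reducing to Smith normal form yields diagonal entries (1,1,1,1).

From H_k ≅ ker(∂_k) / im(∂_{k+1}) we obtain:

  H_2: rank ker ∂_2 − rank ∂_3 = (4 − 4) − 0 = 0, and there is no ∂_3, so H_2 ≅ 0.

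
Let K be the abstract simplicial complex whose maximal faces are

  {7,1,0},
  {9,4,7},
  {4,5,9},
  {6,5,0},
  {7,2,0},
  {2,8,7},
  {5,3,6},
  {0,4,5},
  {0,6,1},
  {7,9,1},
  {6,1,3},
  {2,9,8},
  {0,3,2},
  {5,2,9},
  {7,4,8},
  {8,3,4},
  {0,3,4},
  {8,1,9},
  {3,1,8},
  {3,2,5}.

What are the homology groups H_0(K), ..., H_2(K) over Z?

Take the total order 0 < 1 < 2 < 3 < 4 < 5 < 6 < 7 < 8 < 9 on the vertex set. Then K (dimension 2) consists of the simplices:

  0-simplices (10): [0], [1], [2], [3], [4], [5], [6], [7], [8], [9]
  1-simplices (30): (30 of them)
  2-simplices (20): (20 of them)

so the chain groups are C_0 ≅ Z^10, C_1 ≅ Z^30, C_2 ≅ Z^20.

Boundary ∂_1: C_1 → C_0 maps an edge to its endpoints' difference, ∂[p,q] = q − p. For instance
  ∂[3,6] = [6] − [3].
The 10×30 boundary matrix has rank 9 and Smith normal form diag(1,1,1,1,1,1,1,1,1).

∂_2: C_2 → C_1 sends each 2-simplex [p,q,r] to [q,r] − [p,r] + [p,q]. For instance
  ∂[0,1,7] = [1,7] − [0,7] + [0,1],
  ∂[4,5,9] = [5,9] − [4,9] + [4,5].
The resulting 30×20 matrix has rank 20, and its Smith normal form has invariant factors (1,1,1,1,1,1,1,1,1,1,1,1,1,1,1,1,1,1,1,2).

Computing H_k = (kernel of ∂_k) / (image of ∂_{k+1}):

  H_0: rank C_0 − rank ∂_1 = 10 − 9 = 1, and the invariant factors of ∂_1 are all 1, so H_0 = Z.
  H_1: rank ker ∂_1 − rank ∂_2 = (30 − 9) − 20 = 1, and ∂_2 has invariant factor 2 > 1, so H_1 = Z ⊕ Z/2.
  H_2: rank ker ∂_2 − rank ∂_3 = (20 − 20) − 0 = 0, and there is no ∂_3, so H_2 = 0.

H_0 ≅ Z,  H_1 ≅ Z ⊕ Z/2,  H_2 = 0.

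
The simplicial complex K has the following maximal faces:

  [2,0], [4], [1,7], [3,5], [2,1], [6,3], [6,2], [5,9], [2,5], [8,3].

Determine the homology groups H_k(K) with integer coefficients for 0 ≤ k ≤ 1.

H_0 ≅ Z^2,  H_1 ≅ Z.

Order the vertices as 0 < 1 < 2 < 3 < 4 < 5 < 6 < 7 < 8 < 9. Listing each simplex with vertices in this order, K has dimension 1 with simplices:

  0-simplices (10): [0], [1], [2], [3], [4], [5], [6], [7], [8], [9]
  1-simplices (9): [0,2], [1,2], [1,7], [2,5], [2,6], [3,5], [3,6], [3,8], [5,9]

so the chain groups are C_0 ≅ Z^10, C_1 ≅ Z^9.

∂_1: C_1 → C_0 maps an edge to its endpoints' difference, ∂[p,q] = q − p.
The 10×9 boundary matrix has rank 8 and Smith normal form diag(1,1,1,1,1,1,1,1).

From H_k ≅ ker(∂_k) / im(∂_{k+1}) we obtain:

  H_0: rank C_0 − rank ∂_1 = 10 − 8 = 2, and the invariant factors of ∂_1 are all 1, so H_0 ≅ Z^2.
  H_1: rank ker ∂_1 − rank ∂_2 = (9 − 8) − 0 = 1, and there is no ∂_2, so H_1 ≅ Z.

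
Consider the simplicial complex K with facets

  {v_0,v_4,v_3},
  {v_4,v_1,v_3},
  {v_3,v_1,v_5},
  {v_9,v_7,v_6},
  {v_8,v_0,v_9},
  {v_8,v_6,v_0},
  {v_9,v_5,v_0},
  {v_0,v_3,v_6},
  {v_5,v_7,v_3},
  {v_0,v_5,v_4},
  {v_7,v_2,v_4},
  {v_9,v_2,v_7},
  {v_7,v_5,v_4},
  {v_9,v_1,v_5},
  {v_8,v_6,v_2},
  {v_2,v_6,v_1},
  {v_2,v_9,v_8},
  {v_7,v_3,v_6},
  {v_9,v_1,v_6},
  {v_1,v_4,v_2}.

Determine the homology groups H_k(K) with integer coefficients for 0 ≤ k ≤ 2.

H_0 ≅ Z,  H_1 ≅ Z × Z/2,  H_2 = 0.

Take the total order v_0 < v_1 < v_2 < v_3 < v_4 < v_5 < v_6 < v_7 < v_8 < v_9 on the vertex set. Then K (dimension 2) consists of the simplices:

  0-simplices (10): [v_0], [v_1], [v_2], [v_3], [v_4], [v_5], [v_6], [v_7], [v_8], [v_9]
  1-simplices (30): (30 of them)
  2-simplices (20): (20 of them)

so the chain groups are C_0 ≅ Z^10, C_1 ≅ Z^30, C_2 ≅ Z^20.

Boundary ∂_1: C_1 → C_0 is given by ∂[p,q] = [q] − [p]. For instance
  ∂[v_3,v_5] = [v_5] − [v_3].
The resulting 10×30 matrix has rank 9, and its Smith normal form has invariant factors (1,1,1,1,1,1,1,1,1).

Boundary ∂_2: C_2 → C_1 maps a triangle to the signed sum of its edges. For instance
  ∂[v_1,v_6,v_9] = [v_6,v_9] − [v_1,v_9] + [v_1,v_6],
  ∂[v_6,v_7,v_9] = [v_7,v_9] − [v_6,v_9] + [v_6,v_7].
This gives a 30×20 integer matrix of rank 20; reducing to Smith normal form yields diagonal entries (1,1,1,1,1,1,1,1,1,1,1,1,1,1,1,1,1,1,1,2).

Now H_k = ker ∂_k / im ∂_{k+1}, so:

  H_0: rank C_0 − rank ∂_1 = 10 − 9 = 1, and the invariant factors of ∂_1 are all 1, so H_0 ≅ Z.
  H_1: rank ker ∂_1 − rank ∂_2 = (30 − 9) − 20 = 1, and ∂_2 has invariant factor 2 > 1, so H_1 ≅ Z × Z/2.
  H_2: rank ker ∂_2 − rank ∂_3 = (20 − 20) − 0 = 0, and there is no ∂_3, so H_2 ≅ 0.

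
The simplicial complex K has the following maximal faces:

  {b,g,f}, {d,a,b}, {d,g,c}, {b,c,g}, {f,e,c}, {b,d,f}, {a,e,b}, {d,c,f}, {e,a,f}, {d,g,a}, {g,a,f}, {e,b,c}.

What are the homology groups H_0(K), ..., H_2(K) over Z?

H_0 ≅ Z,  H_1 ≅ Z/2,  H_2 = 0.

Order the vertices as a < b < c < d < e < f < g. Listing each simplex with vertices in this order, K has dimension 2 with simplices:

  0-simplices (7): a, b, c, d, e, f, g
  1-simplices (18): ab, ad, ae, af, ag, bc, bd, be, bf, bg, cd, ce, cf, cg, df, dg, ef, fg
  2-simplices (12): abd, abe, adg, aef, afg, bce, bcg, bdf, bfg, cdf, cdg, cef

Hence C_0 ≅ Z^7, C_1 ≅ Z^18, C_2 ≅ Z^12.

The boundary map ∂_1: C_1 → C_0 sends each edge [p,q] (with p < q) to q − p. For instance
  ∂ab = b − a.
The 7×18 boundary matrix has rank 6 and Smith normal form diag(1,1,1,1,1,1).

The boundary map ∂_2: C_2 → C_1 maps a triangle to the signed sum of its edges. For instance
  ∂bfg = fg − bg + bf,
  ∂bcg = cg − bg + bc.
The resulting 18×12 matrix has rank 12, and its Smith normal form has invariant factors (1,1,1,1,1,1,1,1,1,1,1,2).

From H_k ≅ ker(∂_k) / im(∂_{k+1}) we obtain:

  H_0: rank C_0 − rank ∂_1 = 7 − 6 = 1, and the invariant factors of ∂_1 are all 1, so H_0 = Z.
  H_1: rank ker ∂_1 − rank ∂_2 = (18 − 6) − 12 = 0, and ∂_2 has invariant factor 2 > 1, so H_1 = Z/2.
  H_2: rank ker ∂_2 − rank ∂_3 = (12 − 12) − 0 = 0, and there is no ∂_3, so H_2 = 0.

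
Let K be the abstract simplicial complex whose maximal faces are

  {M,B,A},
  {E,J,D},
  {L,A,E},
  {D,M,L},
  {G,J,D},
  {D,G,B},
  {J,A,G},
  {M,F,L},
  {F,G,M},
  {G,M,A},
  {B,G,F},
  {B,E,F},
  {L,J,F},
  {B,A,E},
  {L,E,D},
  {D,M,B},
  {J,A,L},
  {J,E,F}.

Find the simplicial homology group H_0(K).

Order the vertices as A < B < D < E < F < G < J < L < M. Listing each simplex with vertices in this order, K has dimension 2 with simplices:

  0-simplices (9): A, B, D, E, F, G, J, L, M
  1-simplices (27): AB, AE, AG, AJ, AL, AM, BD, BE, BF, BG, BM, DE, DG, DJ, DL, DM, EF, EJ, EL, FG, FJ, FL, FM, GJ, GM, JL, LM
  2-simplices (18): ABE, ABM, AEL, AGJ, AGM, AJL, BDG, BDM, BEF, BFG, DEJ, DEL, DGJ, DLM, EFJ, FGM, FJL, FLM

Hence C_0 ≅ Z^9, C_1 ≅ Z^27, C_2 ≅ Z^18.

The boundary map ∂_1: C_1 → C_0 is given by ∂[p,q] = [q] − [p]. For instance
  ∂LM = M − L.
The 9×27 boundary matrix has rank 8 and Smith normal form diag(1,1,1,1,1,1,1,1).

∂_2: C_2 → C_1 acts by ∂[p,q,r] = [q,r] − [p,r] + [p,q]. For instance
  ∂AEL = EL − AL + AE,
  ∂AGJ = GJ − AJ + AG.
This gives a 27×18 integer matrix of rank 18; reducing to Smith normal form yields diagonal entries (1,1,1,1,1,1,1,1,1,1,1,1,1,1,1,1,1,2).

Now H_k = ker ∂_k / im ∂_{k+1}, so:

  H_0: rank C_0 − rank ∂_1 = 9 − 8 = 1, and the invariant factors of ∂_1 are all 1, so H_0 = Z.

H_0 = Z.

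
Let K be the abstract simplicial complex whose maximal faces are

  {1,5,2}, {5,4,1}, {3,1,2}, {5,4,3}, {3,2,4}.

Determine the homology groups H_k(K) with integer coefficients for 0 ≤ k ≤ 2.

H_0 = Z,  H_1 = Z,  H_2 = 0.

We work with the vertex ordering 1 < 2 < 3 < 4 < 5. The simplices of K, each written with vertices in increasing order, are:

  0-simplices (5): [1], [2], [3], [4], [5]
  1-simplices (10): [1,2], [1,3], [1,4], [1,5], [2,3], [2,4], [2,5], [3,4], [3,5], [4,5]
  2-simplices (5): [1,2,3], [1,2,5], [1,4,5], [2,3,4], [3,4,5]

giving chain groups C_0 ≅ Z^5, C_1 ≅ Z^10, C_2 ≅ Z^5.

The boundary map ∂_1: C_1 → C_0 is given by ∂[p,q] = [q] − [p]. For instance
  ∂[1,3] = [3] − [1].
This gives a 5×10 integer matrix of rank 4; reducing to Smith normal form yields diagonal entries (1,1,1,1).

The boundary map ∂_2: C_2 → C_1 acts by ∂[p,q,r] = [q,r] − [p,r] + [p,q]. For instance
  ∂[1,4,5] = [4,5] − [1,5] + [1,4],
  ∂[2,3,4] = [3,4] − [2,4] + [2,3].
The 10×5 boundary matrix has rank 5 and Smith normal form diag(1,1,1,1,1).

Reading off H_k = ker ∂_k / im ∂_{k+1}:

  H_0: rank C_0 − rank ∂_1 = 5 − 4 = 1, and the invariant factors of ∂_1 are all 1, so H_0 ≅ Z.
  H_1: rank ker ∂_1 − rank ∂_2 = (10 − 4) − 5 = 1, and the invariant factors of ∂_2 are all 1, so H_1 ≅ Z.
  H_2: rank ker ∂_2 − rank ∂_3 = (5 − 5) − 0 = 0, and there is no ∂_3, so H_2 ≅ 0.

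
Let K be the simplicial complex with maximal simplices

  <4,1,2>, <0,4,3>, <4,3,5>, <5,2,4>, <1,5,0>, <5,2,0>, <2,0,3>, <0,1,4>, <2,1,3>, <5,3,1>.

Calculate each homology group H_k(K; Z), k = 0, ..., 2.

Fix the vertex order 0 < 1 < 2 < 3 < 4 < 5 and write every simplex with vertices in increasing order. Then dim K = 2 and the simplices of K are:

  0-simplices (6): [0], [1], [2], [3], [4], [5]
  1-simplices (15): [0,1], [0,2], [0,3], [0,4], [0,5], [1,2], [1,3], [1,4], [1,5], [2,3], [2,4], [2,5], [3,4], [3,5], [4,5]
  2-simplices (10): [0,1,4], [0,1,5], [0,2,3], [0,2,5], [0,3,4], [1,2,3], [1,2,4], [1,3,5], [2,4,5], [3,4,5]

Hence C_0 ≅ Z^6, C_1 ≅ Z^15, C_2 ≅ Z^10.

The boundary map ∂_1: C_1 → C_0 maps an edge to its endpoints' difference, ∂[p,q] = q − p.
The resulting 6×15 matrix has rank 5, and its Smith normal form has invariant factors (1,1,1,1,1).

∂_2: C_2 → C_1 sends each 2-simplex [p,q,r] to [q,r] − [p,r] + [p,q]. For instance
  ∂[1,2,3] = [2,3] − [1,3] + [1,2],
  ∂[0,2,5] = [2,5] − [0,5] + [0,2].
The 15×10 boundary matrix has rank 10 and Smith normal form diag(1,1,1,1,1,1,1,1,1,2).

Now H_k = ker ∂_k / im ∂_{k+1}, so:

  H_0: rank C_0 − rank ∂_1 = 6 − 5 = 1, and the invariant factors of ∂_1 are all 1, so H_0 = Z.
  H_1: rank ker ∂_1 − rank ∂_2 = (15 − 5) − 10 = 0, and ∂_2 has invariant factor 2 > 1, so H_1 = Z/2.
  H_2: rank ker ∂_2 − rank ∂_3 = (10 − 10) − 0 = 0, and there is no ∂_3, so H_2 = 0.

As a check, the Euler characteristic is 6 − 15 + 10 = 1, which agrees with 1 − 0 + 0 = 1.

H_0 ≅ Z,  H_1 ≅ Z/2,  H_2 = 0.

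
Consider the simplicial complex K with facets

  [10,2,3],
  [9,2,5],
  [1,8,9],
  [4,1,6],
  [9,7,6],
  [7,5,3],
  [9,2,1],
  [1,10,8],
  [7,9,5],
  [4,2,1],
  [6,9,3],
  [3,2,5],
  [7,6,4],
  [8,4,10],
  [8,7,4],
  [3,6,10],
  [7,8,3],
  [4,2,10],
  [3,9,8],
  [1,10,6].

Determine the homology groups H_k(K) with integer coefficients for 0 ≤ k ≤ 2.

H_0 ≅ Z,  H_1 ≅ Z ⊕ Z/2Z,  H_2 = 0.

We work with the vertex ordering 1 < 2 < 3 < 4 < 5 < 6 < 7 < 8 < 9 < 10. The simplices of K, each written with vertices in increasing order, are:

  0-simplices (10): [1], [2], [3], [4], [5], [6], [7], [8], [9], [10]
  1-simplices (30): (30 of them)
  2-simplices (20): (20 of them)

Hence C_0 ≅ Z^10, C_1 ≅ Z^30, C_2 ≅ Z^20.

∂_1: C_1 → C_0 maps an edge to its endpoints' difference, ∂[p,q] = q − p. For instance
  ∂[3,10] = [10] − [3].
This gives a 10×30 integer matrix of rank 9; reducing to Smith normal form yields diagonal entries (1,1,1,1,1,1,1,1,1).

∂_2: C_2 → C_1 acts by ∂[p,q,r] = [q,r] − [p,r] + [p,q]. For instance
  ∂[2,4,10] = [4,10] − [2,10] + [2,4],
  ∂[1,8,9] = [8,9] − [1,9] + [1,8].
As a 30×20 matrix over Z this has rank 20, with invariant factors (1,1,1,1,1,1,1,1,1,1,1,1,1,1,1,1,1,1,1,2).

Now H_k = ker ∂_k / im ∂_{k+1}, so:

  H_0: rank C_0 − rank ∂_1 = 10 − 9 = 1, and the invariant factors of ∂_1 are all 1, so H_0 ≅ Z.
  H_1: rank ker ∂_1 − rank ∂_2 = (30 − 9) − 20 = 1, and ∂_2 has invariant factor 2 > 1, so H_1 ≅ Z ⊕ Z/2Z.
  H_2: rank ker ∂_2 − rank ∂_3 = (20 − 20) − 0 = 0, and there is no ∂_3, so H_2 ≅ 0.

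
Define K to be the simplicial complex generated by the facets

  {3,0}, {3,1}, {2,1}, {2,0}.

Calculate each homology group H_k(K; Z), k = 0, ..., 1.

H_0 = Z,  H_1 = Z.

We work with the vertex ordering 0 < 1 < 2 < 3. The simplices of K, each written with vertices in increasing order, are:

  0-simplices (4): [0], [1], [2], [3]
  1-simplices (4): [0,2], [0,3], [1,2], [1,3]

giving chain groups C_0 ≅ Z^4, C_1 ≅ Z^4.

The boundary map ∂_1: C_1 → C_0 is given by ∂[p,q] = [q] − [p].
As a 4×4 matrix over Z this has rank 3, with invariant factors (1,1,1).

Computing H_k = (kernel of ∂_k) / (image of ∂_{k+1}):

  H_0: rank C_0 − rank ∂_1 = 4 − 3 = 1, and the invariant factors of ∂_1 are all 1, so H_0 ≅ Z.
  H_1: rank ker ∂_1 − rank ∂_2 = (4 − 3) − 0 = 1, and there is no ∂_2, so H_1 ≅ Z.

As a check, the Euler characteristic is 4 − 4 = 0, which agrees with 1 − 1 = 0.
(K is a triangulation of the circle S^1.)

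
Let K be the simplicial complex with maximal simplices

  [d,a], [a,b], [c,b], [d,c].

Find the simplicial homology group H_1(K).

H_1 ≅ Z.

K has 4 vertices, 4 edges.
rank ∂_1 = 3, rank ∂_2 = 0 ⇒ b_1 = 4 − 3 − 0 = 1. So H_1 = Z.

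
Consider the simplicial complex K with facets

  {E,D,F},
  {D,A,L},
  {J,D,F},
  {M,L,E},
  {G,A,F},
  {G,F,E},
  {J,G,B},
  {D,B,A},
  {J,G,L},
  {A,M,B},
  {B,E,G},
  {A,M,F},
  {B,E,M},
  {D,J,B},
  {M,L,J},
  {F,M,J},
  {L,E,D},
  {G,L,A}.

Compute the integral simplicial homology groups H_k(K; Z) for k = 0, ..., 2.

Fix the vertex order A < B < D < E < F < G < J < L < M and write every simplex with vertices in increasing order. Then dim K = 2 and the simplices of K are:

  0-simplices (9): A, B, D, E, F, G, J, L, M
  1-simplices (27): AB, AD, AF, AG, AL, AM, BD, BE, BG, BJ, BM, DE, DF, DJ, DL, EF, EG, EL, EM, FG, FJ, FM, GJ, GL, JL, JM, LM
  2-simplices (18): ABD, ABM, ADL, AFG, AFM, AGL, BDJ, BEG, BEM, BGJ, DEF, DEL, DFJ, EFG, ELM, FJM, GJL, JLM

Hence C_0 ≅ Z^9, C_1 ≅ Z^27, C_2 ≅ Z^18.

∂_1: C_1 → C_0 sends each edge [p,q] (with p < q) to q − p.
The 9×27 boundary matrix has rank 8 and Smith normal form diag(1,1,1,1,1,1,1,1).

The boundary map ∂_2: C_2 → C_1 maps a triangle to the signed sum of its edges. For instance
  ∂DFJ = FJ − DJ + DF,
  ∂BEM = EM − BM + BE.
The 27×18 boundary matrix has rank 17 and Smith normal form diag(1,1,1,1,1,1,1,1,1,1,1,1,1,1,1,1,1).

Computing H_k = (kernel of ∂_k) / (image of ∂_{k+1}):

  H_0: rank C_0 − rank ∂_1 = 9 − 8 = 1, and the invariant factors of ∂_1 are all 1, so H_0 = Z.
  H_1: rank ker ∂_1 − rank ∂_2 = (27 − 8) − 17 = 2, and the invariant factors of ∂_2 are all 1, so H_1 = Z^2.
  H_2: rank ker ∂_2 − rank ∂_3 = (18 − 17) − 0 = 1, and there is no ∂_3, so H_2 = Z.

H_0 = Z,  H_1 = Z^2,  H_2 = Z.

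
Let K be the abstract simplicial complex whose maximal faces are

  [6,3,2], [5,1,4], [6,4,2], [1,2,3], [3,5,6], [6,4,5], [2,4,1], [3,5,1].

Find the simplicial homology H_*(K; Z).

Order the vertices as 1 < 2 < 3 < 4 < 5 < 6. Listing each simplex with vertices in this order, K has dimension 2 with simplices:

  0-simplices (6): [1], [2], [3], [4], [5], [6]
  1-simplices (12): [1,2], [1,3], [1,4], [1,5], [2,3], [2,4], [2,6], [3,5], [3,6], [4,5], [4,6], [5,6]
  2-simplices (8): [1,2,3], [1,2,4], [1,3,5], [1,4,5], [2,3,6], [2,4,6], [3,5,6], [4,5,6]

so the chain groups are C_0 ≅ Z^6, C_1 ≅ Z^12, C_2 ≅ Z^8.

Boundary ∂_1: C_1 → C_0 maps an edge to its endpoints' difference, ∂[p,q] = q − p. For instance
  ∂[5,6] = [6] − [5].
As a 6×12 matrix over Z this has rank 5, with invariant factors (1,1,1,1,1).

∂_2: C_2 → C_1 sends each 2-simplex [p,q,r] to [q,r] − [p,r] + [p,q]. For instance
  ∂[2,4,6] = [4,6] − [2,6] + [2,4],
  ∂[1,3,5] = [3,5] − [1,5] + [1,3].
As a 12×8 matrix over Z this has rank 7, with invariant factors (1,1,1,1,1,1,1).

Now H_k = ker ∂_k / im ∂_{k+1}, so:

  H_0: rank C_0 − rank ∂_1 = 6 − 5 = 1, and the invariant factors of ∂_1 are all 1, so H_0 = Z.
  H_1: rank ker ∂_1 − rank ∂_2 = (12 − 5) − 7 = 0, and the invariant factors of ∂_2 are all 1, so H_1 = 0.
  H_2: rank ker ∂_2 − rank ∂_3 = (8 − 7) − 0 = 1, and there is no ∂_3, so H_2 = Z.

(K is a triangulation of the 2-sphere S^2.)

H_0 ≅ Z,  H_1 = 0,  H_2 ≅ Z.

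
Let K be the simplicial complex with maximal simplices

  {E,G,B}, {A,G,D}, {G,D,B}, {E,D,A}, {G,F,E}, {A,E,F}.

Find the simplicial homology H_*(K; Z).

K has 6 vertices, 12 edges, 6 triangles.
rank ∂_0 = 0, rank ∂_1 = 5 ⇒ b_0 = 6 − 0 − 5 = 1; all invariant factors of ∂_1 are 1 so no torsion. So H_0 = Z.
rank ∂_1 = 5, rank ∂_2 = 6 ⇒ b_1 = 12 − 5 − 6 = 1; all invariant factors of ∂_2 are 1 so no torsion. So H_1 = Z.
rank ∂_2 = 6, rank ∂_3 = 0 ⇒ b_2 = 6 − 6 − 0 = 0. So H_2 = 0.

H_0 = Z,  H_1 = Z,  H_2 = 0.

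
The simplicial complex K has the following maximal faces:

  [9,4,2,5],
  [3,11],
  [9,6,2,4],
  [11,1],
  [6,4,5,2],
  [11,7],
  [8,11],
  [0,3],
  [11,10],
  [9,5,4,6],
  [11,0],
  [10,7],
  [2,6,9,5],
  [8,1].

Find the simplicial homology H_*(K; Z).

K has 12 vertices, 19 edges, 10 triangles, 5 3-simplices.
rank ∂_0 = 0, rank ∂_1 = 10 ⇒ b_0 = 12 − 0 − 10 = 2; all invariant factors of ∂_1 are 1 so no torsion. So H_0 = Z^2.
rank ∂_1 = 10, rank ∂_2 = 6 ⇒ b_1 = 19 − 10 − 6 = 3; all invariant factors of ∂_2 are 1 so no torsion. So H_1 = Z^3.
rank ∂_2 = 6, rank ∂_3 = 4 ⇒ b_2 = 10 − 6 − 4 = 0; all invariant factors of ∂_3 are 1 so no torsion. So H_2 = 0.
rank ∂_3 = 4, rank ∂_4 = 0 ⇒ b_3 = 5 − 4 − 0 = 1. So H_3 = Z.

H_0 ≅ Z^2,  H_1 ≅ Z^3,  H_2 = 0,  H_3 ≅ Z.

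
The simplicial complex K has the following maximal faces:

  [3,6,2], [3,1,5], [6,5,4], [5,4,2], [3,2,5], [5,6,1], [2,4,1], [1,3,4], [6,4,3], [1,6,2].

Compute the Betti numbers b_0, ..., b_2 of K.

Order the vertices as 1 < 2 < 3 < 4 < 5 < 6. Listing each simplex with vertices in this order, K has dimension 2 with simplices:

  0-simplices (6): [1], [2], [3], [4], [5], [6]
  1-simplices (15): [1,2], [1,3], [1,4], [1,5], [1,6], [2,3], [2,4], [2,5], [2,6], [3,4], [3,5], [3,6], [4,5], [4,6], [5,6]
  2-simplices (10): [1,2,4], [1,2,6], [1,3,4], [1,3,5], [1,5,6], [2,3,5], [2,3,6], [2,4,5], [3,4,6], [4,5,6]

Hence C_0 ≅ Z^6, C_1 ≅ Z^15, C_2 ≅ Z^10.

The boundary map ∂_1: C_1 → C_0 maps an edge to its endpoints' difference, ∂[p,q] = q − p. For instance
  ∂[3,5] = [5] − [3].
As a 6×15 matrix over Z this has rank 5, with invariant factors (1,1,1,1,1).

∂_2: C_2 → C_1 sends each 2-simplex [p,q,r] to [q,r] − [p,r] + [p,q]. For instance
  ∂[1,2,4] = [2,4] − [1,4] + [1,2],
  ∂[1,5,6] = [5,6] − [1,6] + [1,5].
This gives a 15×10 integer matrix of rank 10; reducing to Smith normal form yields diagonal entries (1,1,1,1,1,1,1,1,1,2).

Computing H_k = (kernel of ∂_k) / (image of ∂_{k+1}):

  H_0: rank C_0 − rank ∂_1 = 6 − 5 = 1, and the invariant factors of ∂_1 are all 1, so H_0 ≅ Z.
  H_1: rank ker ∂_1 − rank ∂_2 = (15 − 5) − 10 = 0, and ∂_2 has invariant factor 2 > 1, so H_1 ≅ Z/2.
  H_2: rank ker ∂_2 − rank ∂_3 = (10 − 10) − 0 = 0, and there is no ∂_3, so H_2 ≅ 0.

As a check, the Euler characteristic is 6 − 15 + 10 = 1, which agrees with 1 − 0 + 0 = 1.

Hence the Betti numbers are b_0 = 1, b_1 = 0, b_2 = 0.

b_0 = 1, b_1 = 0, b_2 = 0.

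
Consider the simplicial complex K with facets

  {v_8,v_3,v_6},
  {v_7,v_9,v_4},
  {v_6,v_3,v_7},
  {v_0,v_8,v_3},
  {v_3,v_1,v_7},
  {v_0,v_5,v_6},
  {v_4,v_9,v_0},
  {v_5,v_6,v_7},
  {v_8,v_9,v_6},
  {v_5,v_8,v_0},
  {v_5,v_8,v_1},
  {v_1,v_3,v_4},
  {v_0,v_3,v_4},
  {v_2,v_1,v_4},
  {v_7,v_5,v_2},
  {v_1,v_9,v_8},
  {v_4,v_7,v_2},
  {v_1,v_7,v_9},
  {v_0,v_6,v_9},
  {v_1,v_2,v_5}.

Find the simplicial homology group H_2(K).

H_2 = 0.

Take the total order v_0 < v_1 < v_2 < v_3 < v_4 < v_5 < v_6 < v_7 < v_8 < v_9 on the vertex set. Then K (dimension 2) consists of the simplices:

  0-simplices (10): [v_0], [v_1], [v_2], [v_3], [v_4], [v_5], [v_6], [v_7], [v_8], [v_9]
  1-simplices (30): (30 of them)
  2-simplices (20): (20 of them)

Hence C_0 ≅ Z^10, C_1 ≅ Z^30, C_2 ≅ Z^20.

The boundary map ∂_1: C_1 → C_0 maps an edge to its endpoints' difference, ∂[p,q] = q − p. For instance
  ∂[v_5,v_6] = [v_6] − [v_5].
The resulting 10×30 matrix has rank 9, and its Smith normal form has invariant factors (1,1,1,1,1,1,1,1,1).

The boundary map ∂_2: C_2 → C_1 sends each 2-simplex [p,q,r] to [q,r] − [p,r] + [p,q]. For instance
  ∂[v_4,v_7,v_9] = [v_7,v_9] − [v_4,v_9] + [v_4,v_7],
  ∂[v_0,v_4,v_9] = [v_4,v_9] − [v_0,v_9] + [v_0,v_4].
This gives a 30×20 integer matrix of rank 20; reducing to Smith normal form yields diagonal entries (1,1,1,1,1,1,1,1,1,1,1,1,1,1,1,1,1,1,1,2).

Reading off H_k = ker ∂_k / im ∂_{k+1}:

  H_2: rank ker ∂_2 − rank ∂_3 = (20 − 20) − 0 = 0, and there is no ∂_3, so H_2 ≅ 0.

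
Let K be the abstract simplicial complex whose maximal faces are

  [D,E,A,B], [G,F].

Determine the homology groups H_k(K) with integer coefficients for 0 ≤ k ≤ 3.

H_0 ≅ Z^2,  H_1 = 0,  H_2 = 0,  H_3 = 0.

We work with the vertex ordering A < B < D < E < F < G. The simplices of K, each written with vertices in increasing order, are:

  0-simplices (6): A, B, D, E, F, G
  1-simplices (7): AB, AD, AE, BD, BE, DE, FG
  2-simplices (4): ABD, ABE, ADE, BDE
  3-simplices (1): ABDE

Hence C_0 ≅ Z^6, C_1 ≅ Z^7, C_2 ≅ Z^4, C_3 ≅ Z^1.

Boundary ∂_1: C_1 → C_0 sends each edge [p,q] (with p < q) to q − p.
As a 6×7 matrix over Z this has rank 4, with invariant factors (1,1,1,1).

The boundary map ∂_2: C_2 → C_1 acts by ∂[p,q,r] = [q,r] − [p,r] + [p,q]. For instance
  ∂ABE = BE − AE + AB,
  ∂ABD = BD − AD + AB.
The resulting 7×4 matrix has rank 3, and its Smith normal form has invariant factors (1,1,1).

Boundary ∂_3: C_3 → C_2 sends each 3-simplex σ to the alternating sum Σ_i (−1)^i (σ with its i-th vertex removed). For instance
  ∂ABDE = BDE − ADE + ABE − ABD.
The 4×1 boundary matrix has rank 1 and Smith normal form diag(1).

Now H_k = ker ∂_k / im ∂_{k+1}, so:

  H_0: rank C_0 − rank ∂_1 = 6 − 4 = 2, and the invariant factors of ∂_1 are all 1, so H_0 = Z^2.
  H_1: rank ker ∂_1 − rank ∂_2 = (7 − 4) − 3 = 0, and the invariant factors of ∂_2 are all 1, so H_1 = 0.
  H_2: rank ker ∂_2 − rank ∂_3 = (4 − 3) − 1 = 0, and the invariant factors of ∂_3 are all 1, so H_2 = 0.
  H_3: rank ker ∂_3 − rank ∂_4 = (1 − 1) − 0 = 0, and there is no ∂_4, so H_3 = 0.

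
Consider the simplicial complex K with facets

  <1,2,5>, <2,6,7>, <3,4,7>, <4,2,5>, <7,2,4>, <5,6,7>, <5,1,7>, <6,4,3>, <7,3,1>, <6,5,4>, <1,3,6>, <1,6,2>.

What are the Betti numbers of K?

K has 7 vertices, 18 edges, 12 triangles.
rank ∂_0 = 0, rank ∂_1 = 6 ⇒ b_0 = 7 − 0 − 6 = 1; all invariant factors of ∂_1 are 1 so no torsion. So H_0 = Z.
rank ∂_1 = 6, rank ∂_2 = 12 ⇒ b_1 = 18 − 6 − 12 = 0; ∂_2 has invariant factor(s) [2] giving torsion. So H_1 = Z/2Z.
rank ∂_2 = 12, rank ∂_3 = 0 ⇒ b_2 = 12 − 12 − 0 = 0. So H_2 = 0.

b_0 = 1, b_1 = 0, b_2 = 0.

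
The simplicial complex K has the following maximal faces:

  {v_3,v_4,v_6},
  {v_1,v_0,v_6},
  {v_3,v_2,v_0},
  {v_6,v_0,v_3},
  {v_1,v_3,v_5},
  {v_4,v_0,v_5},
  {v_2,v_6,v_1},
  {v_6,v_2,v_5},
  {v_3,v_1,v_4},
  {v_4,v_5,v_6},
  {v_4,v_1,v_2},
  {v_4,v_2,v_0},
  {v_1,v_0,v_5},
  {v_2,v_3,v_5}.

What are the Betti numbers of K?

Order the vertices as v_0 < v_1 < v_2 < v_3 < v_4 < v_5 < v_6. Listing each simplex with vertices in this order, K has dimension 2 with simplices:

  0-simplices (7): [v_0], [v_1], [v_2], [v_3], [v_4], [v_5], [v_6]
  1-simplices (21): (21 of them)
  2-simplices (14): (14 of them)

giving chain groups C_0 ≅ Z^7, C_1 ≅ Z^21, C_2 ≅ Z^14.

∂_1: C_1 → C_0 maps an edge to its endpoints' difference, ∂[p,q] = q − p.
The 7×21 boundary matrix has rank 6 and Smith normal form diag(1,1,1,1,1,1).

∂_2: C_2 → C_1 maps a triangle to the signed sum of its edges. For instance
  ∂[v_2,v_5,v_6] = [v_5,v_6] − [v_2,v_6] + [v_2,v_5],
  ∂[v_0,v_3,v_6] = [v_3,v_6] − [v_0,v_6] + [v_0,v_3].
As a 21×14 matrix over Z this has rank 13, with invariant factors (1,1,1,1,1,1,1,1,1,1,1,1,1).

Now H_k = ker ∂_k / im ∂_{k+1}, so:

  H_0: rank C_0 − rank ∂_1 = 7 − 6 = 1, and the invariant factors of ∂_1 are all 1, so H_0 ≅ Z.
  H_1: rank ker ∂_1 − rank ∂_2 = (21 − 6) − 13 = 2, and the invariant factors of ∂_2 are all 1, so H_1 ≅ Z^2.
  H_2: rank ker ∂_2 − rank ∂_3 = (14 − 13) − 0 = 1, and there is no ∂_3, so H_2 ≅ Z.

Hence the Betti numbers are b_0 = 1, b_1 = 2, b_2 = 1.

b_0 = 1, b_1 = 2, b_2 = 1.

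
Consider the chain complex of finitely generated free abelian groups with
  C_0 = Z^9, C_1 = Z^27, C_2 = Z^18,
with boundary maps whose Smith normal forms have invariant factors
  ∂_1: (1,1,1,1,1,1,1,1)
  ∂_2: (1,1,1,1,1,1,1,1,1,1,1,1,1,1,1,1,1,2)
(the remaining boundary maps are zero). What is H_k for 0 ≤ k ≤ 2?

H_0 ≅ Z,  H_1 ≅ Z ⊕ Z/2,  H_2 = 0.

H_0: b_0 = 9 − 0 − 8 = 1; torsion from ∂_1 factors > 1: none. So H_0 ≅ Z.
H_1: b_1 = 27 − 8 − 18 = 1; torsion from ∂_2 factors > 1: [2]. So H_1 ≅ Z ⊕ Z/2.
H_2: b_2 = 18 − 18 − 0 = 0; torsion from ∂_3 factors > 1: none. So H_2 ≅ 0.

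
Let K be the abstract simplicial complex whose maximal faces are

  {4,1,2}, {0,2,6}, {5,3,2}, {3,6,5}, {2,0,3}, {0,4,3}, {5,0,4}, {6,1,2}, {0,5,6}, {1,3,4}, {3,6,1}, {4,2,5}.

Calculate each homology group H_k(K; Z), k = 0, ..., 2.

Fix the vertex order 0 < 1 < 2 < 3 < 4 < 5 < 6 and write every simplex with vertices in increasing order. Then dim K = 2 and the simplices of K are:

  0-simplices (7): [0], [1], [2], [3], [4], [5], [6]
  1-simplices (18): [0,2], [0,3], [0,4], [0,5], [0,6], [1,2], [1,3], [1,4], [1,6], [2,3], [2,4], [2,5], [2,6], [3,4], [3,5], [3,6], [4,5], [5,6]
  2-simplices (12): [0,2,3], [0,2,6], [0,3,4], [0,4,5], [0,5,6], [1,2,4], [1,2,6], [1,3,4], [1,3,6], [2,3,5], [2,4,5], [3,5,6]

so the chain groups are C_0 ≅ Z^7, C_1 ≅ Z^18, C_2 ≅ Z^12.

Boundary ∂_1: C_1 → C_0 is given by ∂[p,q] = [q] − [p]. For instance
  ∂[3,4] = [4] − [3].
The resulting 7×18 matrix has rank 6, and its Smith normal form has invariant factors (1,1,1,1,1,1).

The boundary map ∂_2: C_2 → C_1 sends each 2-simplex [p,q,r] to [q,r] − [p,r] + [p,q]. For instance
  ∂[1,3,4] = [3,4] − [1,4] + [1,3],
  ∂[0,4,5] = [4,5] − [0,5] + [0,4].
As a 18×12 matrix over Z this has rank 12, with invariant factors (1,1,1,1,1,1,1,1,1,1,1,2).

Reading off H_k = ker ∂_k / im ∂_{k+1}:

  H_0: rank C_0 − rank ∂_1 = 7 − 6 = 1, and the invariant factors of ∂_1 are all 1, so H_0 = Z.
  H_1: rank ker ∂_1 − rank ∂_2 = (18 − 6) − 12 = 0, and ∂_2 has invariant factor 2 > 1, so H_1 = Z/2Z.
  H_2: rank ker ∂_2 − rank ∂_3 = (12 − 12) − 0 = 0, and there is no ∂_3, so H_2 = 0.

As a check, the Euler characteristic is 7 − 18 + 12 = 1, which agrees with 1 − 0 + 0 = 1.

H_0 = Z,  H_1 = Z/2Z,  H_2 = 0.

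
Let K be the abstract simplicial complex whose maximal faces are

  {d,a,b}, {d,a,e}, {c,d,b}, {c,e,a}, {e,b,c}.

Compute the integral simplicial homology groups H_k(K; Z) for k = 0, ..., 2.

H_0 = Z,  H_1 = Z,  H_2 = 0.

Order the vertices as a < b < c < d < e. Listing each simplex with vertices in this order, K has dimension 2 with simplices:

  0-simplices (5): a, b, c, d, e
  1-simplices (10): ab, ac, ad, ae, bc, bd, be, cd, ce, de
  2-simplices (5): abd, ace, ade, bcd, bce

Hence C_0 ≅ Z^5, C_1 ≅ Z^10, C_2 ≅ Z^5.

The boundary map ∂_1: C_1 → C_0 is given by ∂[p,q] = [q] − [p]. For instance
  ∂ae = e − a.
The 5×10 boundary matrix has rank 4 and Smith normal form diag(1,1,1,1).

The boundary map ∂_2: C_2 → C_1 acts by ∂[p,q,r] = [q,r] − [p,r] + [p,q]. For instance
  ∂ade = de − ae + ad,
  ∂ace = ce − ae + ac.
The 10×5 boundary matrix has rank 5 and Smith normal form diag(1,1,1,1,1).

Now H_k = ker ∂_k / im ∂_{k+1}, so:

  H_0: rank C_0 − rank ∂_1 = 5 − 4 = 1, and the invariant factors of ∂_1 are all 1, so H_0 = Z.
  H_1: rank ker ∂_1 − rank ∂_2 = (10 − 4) − 5 = 1, and the invariant factors of ∂_2 are all 1, so H_1 = Z.
  H_2: rank ker ∂_2 − rank ∂_3 = (5 − 5) − 0 = 0, and there is no ∂_3, so H_2 = 0.

As a check, the Euler characteristic is 5 − 10 + 5 = 0, which agrees with 1 − 1 + 0 = 0.
(K is a triangulation of the Möbius band.)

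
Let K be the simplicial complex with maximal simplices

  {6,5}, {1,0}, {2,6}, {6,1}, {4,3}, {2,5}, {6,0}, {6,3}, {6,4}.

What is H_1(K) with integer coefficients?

K has 7 vertices, 9 edges.
rank ∂_1 = 6, rank ∂_2 = 0 ⇒ b_1 = 9 − 6 − 0 = 3. So H_1 = Z^3.

H_1 = Z^3.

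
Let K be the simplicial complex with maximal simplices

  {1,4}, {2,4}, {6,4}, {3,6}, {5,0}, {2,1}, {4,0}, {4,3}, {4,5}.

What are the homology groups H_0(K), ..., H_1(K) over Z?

Take the total order 0 < 1 < 2 < 3 < 4 < 5 < 6 on the vertex set. Then K (dimension 1) consists of the simplices:

  0-simplices (7): [0], [1], [2], [3], [4], [5], [6]
  1-simplices (9): [0,4], [0,5], [1,2], [1,4], [2,4], [3,4], [3,6], [4,5], [4,6]

Hence C_0 ≅ Z^7, C_1 ≅ Z^9.

∂_1: C_1 → C_0 sends each edge [p,q] (with p < q) to q − p. For instance
  ∂[0,5] = [5] − [0].
This gives a 7×9 integer matrix of rank 6; reducing to Smith normal form yields diagonal entries (1,1,1,1,1,1).

Computing H_k = (kernel of ∂_k) / (image of ∂_{k+1}):

  H_0: rank C_0 − rank ∂_1 = 7 − 6 = 1, and the invariant factors of ∂_1 are all 1, so H_0 = Z.
  H_1: rank ker ∂_1 − rank ∂_2 = (9 − 6) − 0 = 3, and there is no ∂_2, so H_1 = Z^3.

As a check, the Euler characteristic is 7 − 9 = -2, which agrees with 1 − 3 = -2.

H_0 ≅ Z,  H_1 ≅ Z^3.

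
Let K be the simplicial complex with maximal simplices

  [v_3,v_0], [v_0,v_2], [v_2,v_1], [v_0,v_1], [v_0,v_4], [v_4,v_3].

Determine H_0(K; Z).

K has 5 vertices, 6 edges.
rank ∂_0 = 0, rank ∂_1 = 4 ⇒ b_0 = 5 − 0 − 4 = 1; all invariant factors of ∂_1 are 1 so no torsion. So H_0 ≅ Z.

H_0 = Z.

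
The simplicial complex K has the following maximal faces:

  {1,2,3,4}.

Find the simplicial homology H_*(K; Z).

H_0 = Z,  H_1 = 0,  H_2 = 0,  H_3 = 0.

We work with the vertex ordering 1 < 2 < 3 < 4. The simplices of K, each written with vertices in increasing order, are:

  0-simplices (4): [1], [2], [3], [4]
  1-simplices (6): [1,2], [1,3], [1,4], [2,3], [2,4], [3,4]
  2-simplices (4): [1,2,3], [1,2,4], [1,3,4], [2,3,4]
  3-simplices (1): [1,2,3,4]

Hence C_0 ≅ Z^4, C_1 ≅ Z^6, C_2 ≅ Z^4, C_3 ≅ Z^1.

The boundary map ∂_1: C_1 → C_0 maps an edge to its endpoints' difference, ∂[p,q] = q − p. For instance
  ∂[2,3] = [3] − [2].
As a 4×6 matrix over Z this has rank 3, with invariant factors (1,1,1).

The boundary map ∂_2: C_2 → C_1 acts by ∂[p,q,r] = [q,r] − [p,r] + [p,q]. For instance
  ∂[1,2,4] = [2,4] − [1,4] + [1,2],
  ∂[1,2,3] = [2,3] − [1,3] + [1,2].
The resulting 6×4 matrix has rank 3, and its Smith normal form has invariant factors (1,1,1).

∂_3: C_3 → C_2 sends each 3-simplex σ to the alternating sum Σ_i (−1)^i (σ with its i-th vertex removed). For instance
  ∂[1,2,3,4] = [2,3,4] − [1,3,4] + [1,2,4] − [1,2,3].
This gives a 4×1 integer matrix of rank 1; reducing to Smith normal form yields diagonal entries (1).

Computing H_k = (kernel of ∂_k) / (image of ∂_{k+1}):

  H_0: rank C_0 − rank ∂_1 = 4 − 3 = 1, and the invariant factors of ∂_1 are all 1, so H_0 = Z.
  H_1: rank ker ∂_1 − rank ∂_2 = (6 − 3) − 3 = 0, and the invariant factors of ∂_2 are all 1, so H_1 = 0.
  H_2: rank ker ∂_2 − rank ∂_3 = (4 − 3) − 1 = 0, and the invariant factors of ∂_3 are all 1, so H_2 = 0.
  H_3: rank ker ∂_3 − rank ∂_4 = (1 − 1) − 0 = 0, and there is no ∂_4, so H_3 = 0.

(K is a triangulation of the 3-simplex.)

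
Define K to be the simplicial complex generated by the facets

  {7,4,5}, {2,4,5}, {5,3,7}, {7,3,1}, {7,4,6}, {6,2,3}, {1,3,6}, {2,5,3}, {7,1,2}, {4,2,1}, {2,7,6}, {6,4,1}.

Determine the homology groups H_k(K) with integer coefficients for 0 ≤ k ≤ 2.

Take the total order 1 < 2 < 3 < 4 < 5 < 6 < 7 on the vertex set. Then K (dimension 2) consists of the simplices:

  0-simplices (7): [1], [2], [3], [4], [5], [6], [7]
  1-simplices (18): [1,2], [1,3], [1,4], [1,6], [1,7], [2,3], [2,4], [2,5], [2,6], [2,7], [3,5], [3,6], [3,7], [4,5], [4,6], [4,7], [5,7], [6,7]
  2-simplices (12): [1,2,4], [1,2,7], [1,3,6], [1,3,7], [1,4,6], [2,3,5], [2,3,6], [2,4,5], [2,6,7], [3,5,7], [4,5,7], [4,6,7]

giving chain groups C_0 ≅ Z^7, C_1 ≅ Z^18, C_2 ≅ Z^12.

∂_1: C_1 → C_0 is given by ∂[p,q] = [q] − [p].
The resulting 7×18 matrix has rank 6, and its Smith normal form has invariant factors (1,1,1,1,1,1).

The boundary map ∂_2: C_2 → C_1 acts by ∂[p,q,r] = [q,r] − [p,r] + [p,q]. For instance
  ∂[1,3,6] = [3,6] − [1,6] + [1,3],
  ∂[2,3,5] = [3,5] − [2,5] + [2,3].
The resulting 18×12 matrix has rank 12, and its Smith normal form has invariant factors (1,1,1,1,1,1,1,1,1,1,1,2).

Computing H_k = (kernel of ∂_k) / (image of ∂_{k+1}):

  H_0: rank C_0 − rank ∂_1 = 7 − 6 = 1, and the invariant factors of ∂_1 are all 1, so H_0 = Z.
  H_1: rank ker ∂_1 − rank ∂_2 = (18 − 6) − 12 = 0, and ∂_2 has invariant factor 2 > 1, so H_1 = Z/2.
  H_2: rank ker ∂_2 − rank ∂_3 = (12 − 12) − 0 = 0, and there is no ∂_3, so H_2 = 0.

As a check, the Euler characteristic is 7 − 18 + 12 = 1, which agrees with 1 − 0 + 0 = 1.

H_0 = Z,  H_1 = Z/2,  H_2 = 0.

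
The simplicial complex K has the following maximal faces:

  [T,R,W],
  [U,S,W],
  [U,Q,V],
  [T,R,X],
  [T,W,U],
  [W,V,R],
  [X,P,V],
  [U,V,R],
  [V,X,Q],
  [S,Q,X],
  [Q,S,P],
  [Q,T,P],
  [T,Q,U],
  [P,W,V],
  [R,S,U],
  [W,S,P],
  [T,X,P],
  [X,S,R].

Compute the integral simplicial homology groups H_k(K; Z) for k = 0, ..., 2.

H_0 = Z,  H_1 = Z ⊕ Z/2,  H_2 = 0.

Order the vertices as P < Q < R < S < T < U < V < W < X. Listing each simplex with vertices in this order, K has dimension 2 with simplices:

  0-simplices (9): P, Q, R, S, T, U, V, W, X
  1-simplices (27): PQ, PS, PT, PV, PW, PX, QS, QT, QU, QV, QX, RS, RT, RU, RV, RW, RX, SU, SW, SX, TU, TW, TX, UV, UW, VW, VX
  2-simplices (18): PQS, PQT, PSW, PTX, PVW, PVX, QSX, QTU, QUV, QVX, RSU, RSX, RTW, RTX, RUV, RVW, SUW, TUW

so the chain groups are C_0 ≅ Z^9, C_1 ≅ Z^27, C_2 ≅ Z^18.

The boundary map ∂_1: C_1 → C_0 maps an edge to its endpoints' difference, ∂[p,q] = q − p. For instance
  ∂UV = V − U.
The resulting 9×27 matrix has rank 8, and its Smith normal form has invariant factors (1,1,1,1,1,1,1,1).

Boundary ∂_2: C_2 → C_1 sends each 2-simplex [p,q,r] to [q,r] − [p,r] + [p,q]. For instance
  ∂PQS = QS − PS + PQ,
  ∂TUW = UW − TW + TU.
As a 27×18 matrix over Z this has rank 18, with invariant factors (1,1,1,1,1,1,1,1,1,1,1,1,1,1,1,1,1,2).

Computing H_k = (kernel of ∂_k) / (image of ∂_{k+1}):

  H_0: rank C_0 − rank ∂_1 = 9 − 8 = 1, and the invariant factors of ∂_1 are all 1, so H_0 ≅ Z.
  H_1: rank ker ∂_1 − rank ∂_2 = (27 − 8) − 18 = 1, and ∂_2 has invariant factor 2 > 1, so H_1 ≅ Z ⊕ Z/2.
  H_2: rank ker ∂_2 − rank ∂_3 = (18 − 18) − 0 = 0, and there is no ∂_3, so H_2 ≅ 0.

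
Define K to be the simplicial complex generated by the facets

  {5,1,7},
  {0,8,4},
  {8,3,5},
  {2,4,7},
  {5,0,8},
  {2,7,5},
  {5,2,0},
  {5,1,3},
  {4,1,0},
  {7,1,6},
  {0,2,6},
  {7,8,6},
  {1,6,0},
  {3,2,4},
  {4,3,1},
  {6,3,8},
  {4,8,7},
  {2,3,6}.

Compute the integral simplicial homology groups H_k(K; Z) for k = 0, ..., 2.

H_0 ≅ Z,  H_1 ≅ Z^2,  H_2 ≅ Z.

Fix the vertex order 0 < 1 < 2 < 3 < 4 < 5 < 6 < 7 < 8 and write every simplex with vertices in increasing order. Then dim K = 2 and the simplices of K are:

  0-simplices (9): [0], [1], [2], [3], [4], [5], [6], [7], [8]
  1-simplices (27): (27 of them)
  2-simplices (18): [0,1,4], [0,1,6], [0,2,5], [0,2,6], [0,4,8], [0,5,8], [1,3,4], [1,3,5], [1,5,7], [1,6,7], [2,3,4], [2,3,6], [2,4,7], [2,5,7], [3,5,8], [3,6,8], [4,7,8], [6,7,8]

so the chain groups are C_0 ≅ Z^9, C_1 ≅ Z^27, C_2 ≅ Z^18.

∂_1: C_1 → C_0 sends each edge [p,q] (with p < q) to q − p.
The resulting 9×27 matrix has rank 8, and its Smith normal form has invariant factors (1,1,1,1,1,1,1,1).

Boundary ∂_2: C_2 → C_1 sends each 2-simplex [p,q,r] to [q,r] − [p,r] + [p,q]. For instance
  ∂[0,1,6] = [1,6] − [0,6] + [0,1],
  ∂[0,2,5] = [2,5] − [0,5] + [0,2].
The 27×18 boundary matrix has rank 17 and Smith normal form diag(1,1,1,1,1,1,1,1,1,1,1,1,1,1,1,1,1).

Reading off H_k = ker ∂_k / im ∂_{k+1}:

  H_0: rank C_0 − rank ∂_1 = 9 − 8 = 1, and the invariant factors of ∂_1 are all 1, so H_0 ≅ Z.
  H_1: rank ker ∂_1 − rank ∂_2 = (27 − 8) − 17 = 2, and the invariant factors of ∂_2 are all 1, so H_1 ≅ Z^2.
  H_2: rank ker ∂_2 − rank ∂_3 = (18 − 17) − 0 = 1, and there is no ∂_3, so H_2 ≅ Z.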